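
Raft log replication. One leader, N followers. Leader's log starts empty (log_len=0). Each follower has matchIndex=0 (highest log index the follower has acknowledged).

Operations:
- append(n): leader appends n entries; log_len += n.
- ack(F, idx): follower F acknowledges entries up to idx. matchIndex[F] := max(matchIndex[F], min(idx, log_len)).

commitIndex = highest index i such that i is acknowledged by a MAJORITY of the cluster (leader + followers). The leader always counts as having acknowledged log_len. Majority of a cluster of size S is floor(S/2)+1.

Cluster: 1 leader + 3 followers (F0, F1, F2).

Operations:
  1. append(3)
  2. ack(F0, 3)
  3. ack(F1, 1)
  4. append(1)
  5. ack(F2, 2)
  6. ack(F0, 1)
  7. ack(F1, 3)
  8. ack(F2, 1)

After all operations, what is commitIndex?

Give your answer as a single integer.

Op 1: append 3 -> log_len=3
Op 2: F0 acks idx 3 -> match: F0=3 F1=0 F2=0; commitIndex=0
Op 3: F1 acks idx 1 -> match: F0=3 F1=1 F2=0; commitIndex=1
Op 4: append 1 -> log_len=4
Op 5: F2 acks idx 2 -> match: F0=3 F1=1 F2=2; commitIndex=2
Op 6: F0 acks idx 1 -> match: F0=3 F1=1 F2=2; commitIndex=2
Op 7: F1 acks idx 3 -> match: F0=3 F1=3 F2=2; commitIndex=3
Op 8: F2 acks idx 1 -> match: F0=3 F1=3 F2=2; commitIndex=3

Answer: 3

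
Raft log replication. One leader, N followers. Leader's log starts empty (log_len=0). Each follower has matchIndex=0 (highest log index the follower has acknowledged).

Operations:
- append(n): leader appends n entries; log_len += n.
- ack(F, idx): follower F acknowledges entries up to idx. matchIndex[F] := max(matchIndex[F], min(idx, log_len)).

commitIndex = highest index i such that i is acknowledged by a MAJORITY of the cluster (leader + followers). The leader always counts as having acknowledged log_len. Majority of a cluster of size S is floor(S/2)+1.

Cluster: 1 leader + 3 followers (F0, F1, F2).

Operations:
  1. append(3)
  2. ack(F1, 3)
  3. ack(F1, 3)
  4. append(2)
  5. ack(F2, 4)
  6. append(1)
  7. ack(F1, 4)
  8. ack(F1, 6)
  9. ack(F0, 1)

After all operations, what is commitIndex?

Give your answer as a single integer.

Answer: 4

Derivation:
Op 1: append 3 -> log_len=3
Op 2: F1 acks idx 3 -> match: F0=0 F1=3 F2=0; commitIndex=0
Op 3: F1 acks idx 3 -> match: F0=0 F1=3 F2=0; commitIndex=0
Op 4: append 2 -> log_len=5
Op 5: F2 acks idx 4 -> match: F0=0 F1=3 F2=4; commitIndex=3
Op 6: append 1 -> log_len=6
Op 7: F1 acks idx 4 -> match: F0=0 F1=4 F2=4; commitIndex=4
Op 8: F1 acks idx 6 -> match: F0=0 F1=6 F2=4; commitIndex=4
Op 9: F0 acks idx 1 -> match: F0=1 F1=6 F2=4; commitIndex=4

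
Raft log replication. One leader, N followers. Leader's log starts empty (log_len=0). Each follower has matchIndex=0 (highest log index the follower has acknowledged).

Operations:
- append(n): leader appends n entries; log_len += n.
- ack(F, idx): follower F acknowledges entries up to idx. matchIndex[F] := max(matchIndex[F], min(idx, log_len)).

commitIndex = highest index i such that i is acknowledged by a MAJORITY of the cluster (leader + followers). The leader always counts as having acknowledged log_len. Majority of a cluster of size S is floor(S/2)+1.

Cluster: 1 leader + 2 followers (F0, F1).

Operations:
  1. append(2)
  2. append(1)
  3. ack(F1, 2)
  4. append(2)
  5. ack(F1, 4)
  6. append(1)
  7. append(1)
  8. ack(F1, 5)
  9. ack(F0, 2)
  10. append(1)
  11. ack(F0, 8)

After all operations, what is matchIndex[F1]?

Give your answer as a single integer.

Answer: 5

Derivation:
Op 1: append 2 -> log_len=2
Op 2: append 1 -> log_len=3
Op 3: F1 acks idx 2 -> match: F0=0 F1=2; commitIndex=2
Op 4: append 2 -> log_len=5
Op 5: F1 acks idx 4 -> match: F0=0 F1=4; commitIndex=4
Op 6: append 1 -> log_len=6
Op 7: append 1 -> log_len=7
Op 8: F1 acks idx 5 -> match: F0=0 F1=5; commitIndex=5
Op 9: F0 acks idx 2 -> match: F0=2 F1=5; commitIndex=5
Op 10: append 1 -> log_len=8
Op 11: F0 acks idx 8 -> match: F0=8 F1=5; commitIndex=8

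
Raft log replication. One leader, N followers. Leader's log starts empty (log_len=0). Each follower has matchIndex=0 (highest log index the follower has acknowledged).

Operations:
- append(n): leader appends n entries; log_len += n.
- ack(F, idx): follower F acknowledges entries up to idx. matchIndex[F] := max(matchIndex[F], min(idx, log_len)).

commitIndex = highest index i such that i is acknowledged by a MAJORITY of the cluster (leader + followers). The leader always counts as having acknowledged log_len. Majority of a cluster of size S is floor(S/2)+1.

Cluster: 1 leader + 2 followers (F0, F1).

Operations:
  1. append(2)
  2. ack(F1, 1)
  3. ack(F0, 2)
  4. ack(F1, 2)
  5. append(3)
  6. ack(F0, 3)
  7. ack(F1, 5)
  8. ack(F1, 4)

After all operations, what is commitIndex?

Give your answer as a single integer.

Answer: 5

Derivation:
Op 1: append 2 -> log_len=2
Op 2: F1 acks idx 1 -> match: F0=0 F1=1; commitIndex=1
Op 3: F0 acks idx 2 -> match: F0=2 F1=1; commitIndex=2
Op 4: F1 acks idx 2 -> match: F0=2 F1=2; commitIndex=2
Op 5: append 3 -> log_len=5
Op 6: F0 acks idx 3 -> match: F0=3 F1=2; commitIndex=3
Op 7: F1 acks idx 5 -> match: F0=3 F1=5; commitIndex=5
Op 8: F1 acks idx 4 -> match: F0=3 F1=5; commitIndex=5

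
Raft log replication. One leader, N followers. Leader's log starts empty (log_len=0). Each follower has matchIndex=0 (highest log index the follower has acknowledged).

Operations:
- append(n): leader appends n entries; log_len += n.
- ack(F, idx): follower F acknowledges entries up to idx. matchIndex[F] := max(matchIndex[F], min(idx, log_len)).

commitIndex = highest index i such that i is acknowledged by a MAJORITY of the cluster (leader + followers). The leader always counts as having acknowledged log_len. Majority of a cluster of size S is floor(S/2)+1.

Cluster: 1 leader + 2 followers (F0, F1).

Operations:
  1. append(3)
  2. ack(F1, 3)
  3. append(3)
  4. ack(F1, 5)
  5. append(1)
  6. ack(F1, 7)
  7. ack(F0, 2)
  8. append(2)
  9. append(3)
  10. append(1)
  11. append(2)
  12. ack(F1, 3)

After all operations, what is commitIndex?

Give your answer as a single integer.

Op 1: append 3 -> log_len=3
Op 2: F1 acks idx 3 -> match: F0=0 F1=3; commitIndex=3
Op 3: append 3 -> log_len=6
Op 4: F1 acks idx 5 -> match: F0=0 F1=5; commitIndex=5
Op 5: append 1 -> log_len=7
Op 6: F1 acks idx 7 -> match: F0=0 F1=7; commitIndex=7
Op 7: F0 acks idx 2 -> match: F0=2 F1=7; commitIndex=7
Op 8: append 2 -> log_len=9
Op 9: append 3 -> log_len=12
Op 10: append 1 -> log_len=13
Op 11: append 2 -> log_len=15
Op 12: F1 acks idx 3 -> match: F0=2 F1=7; commitIndex=7

Answer: 7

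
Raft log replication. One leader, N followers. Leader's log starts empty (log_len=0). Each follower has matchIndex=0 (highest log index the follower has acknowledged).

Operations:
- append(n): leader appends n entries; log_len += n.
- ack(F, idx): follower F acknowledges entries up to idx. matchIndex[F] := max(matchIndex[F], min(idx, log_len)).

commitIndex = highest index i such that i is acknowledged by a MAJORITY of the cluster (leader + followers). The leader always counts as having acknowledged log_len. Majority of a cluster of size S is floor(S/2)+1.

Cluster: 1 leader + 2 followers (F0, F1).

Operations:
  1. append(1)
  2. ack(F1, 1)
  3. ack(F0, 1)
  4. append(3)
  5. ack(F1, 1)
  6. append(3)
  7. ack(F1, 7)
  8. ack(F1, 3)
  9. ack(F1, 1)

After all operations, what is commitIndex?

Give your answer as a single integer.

Answer: 7

Derivation:
Op 1: append 1 -> log_len=1
Op 2: F1 acks idx 1 -> match: F0=0 F1=1; commitIndex=1
Op 3: F0 acks idx 1 -> match: F0=1 F1=1; commitIndex=1
Op 4: append 3 -> log_len=4
Op 5: F1 acks idx 1 -> match: F0=1 F1=1; commitIndex=1
Op 6: append 3 -> log_len=7
Op 7: F1 acks idx 7 -> match: F0=1 F1=7; commitIndex=7
Op 8: F1 acks idx 3 -> match: F0=1 F1=7; commitIndex=7
Op 9: F1 acks idx 1 -> match: F0=1 F1=7; commitIndex=7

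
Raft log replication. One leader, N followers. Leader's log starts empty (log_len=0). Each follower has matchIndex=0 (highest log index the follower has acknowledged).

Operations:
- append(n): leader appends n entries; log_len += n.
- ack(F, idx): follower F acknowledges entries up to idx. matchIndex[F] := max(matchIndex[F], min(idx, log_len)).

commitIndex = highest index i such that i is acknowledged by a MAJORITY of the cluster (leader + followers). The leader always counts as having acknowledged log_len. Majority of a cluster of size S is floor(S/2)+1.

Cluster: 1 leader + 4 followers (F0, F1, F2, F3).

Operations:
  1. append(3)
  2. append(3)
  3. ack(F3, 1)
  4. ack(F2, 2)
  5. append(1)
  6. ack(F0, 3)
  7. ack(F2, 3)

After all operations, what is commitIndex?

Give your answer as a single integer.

Op 1: append 3 -> log_len=3
Op 2: append 3 -> log_len=6
Op 3: F3 acks idx 1 -> match: F0=0 F1=0 F2=0 F3=1; commitIndex=0
Op 4: F2 acks idx 2 -> match: F0=0 F1=0 F2=2 F3=1; commitIndex=1
Op 5: append 1 -> log_len=7
Op 6: F0 acks idx 3 -> match: F0=3 F1=0 F2=2 F3=1; commitIndex=2
Op 7: F2 acks idx 3 -> match: F0=3 F1=0 F2=3 F3=1; commitIndex=3

Answer: 3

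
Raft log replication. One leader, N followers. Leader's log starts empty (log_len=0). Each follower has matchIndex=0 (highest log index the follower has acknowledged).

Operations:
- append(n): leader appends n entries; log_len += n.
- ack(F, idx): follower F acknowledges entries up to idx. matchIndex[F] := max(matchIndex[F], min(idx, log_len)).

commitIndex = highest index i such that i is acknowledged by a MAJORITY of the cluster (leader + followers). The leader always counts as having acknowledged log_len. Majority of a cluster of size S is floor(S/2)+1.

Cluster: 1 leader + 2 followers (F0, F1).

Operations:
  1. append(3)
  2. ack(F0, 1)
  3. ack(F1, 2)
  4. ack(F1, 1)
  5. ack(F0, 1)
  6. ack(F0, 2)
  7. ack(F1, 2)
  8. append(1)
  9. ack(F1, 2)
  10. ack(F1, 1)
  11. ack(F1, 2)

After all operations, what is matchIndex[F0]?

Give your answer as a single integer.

Answer: 2

Derivation:
Op 1: append 3 -> log_len=3
Op 2: F0 acks idx 1 -> match: F0=1 F1=0; commitIndex=1
Op 3: F1 acks idx 2 -> match: F0=1 F1=2; commitIndex=2
Op 4: F1 acks idx 1 -> match: F0=1 F1=2; commitIndex=2
Op 5: F0 acks idx 1 -> match: F0=1 F1=2; commitIndex=2
Op 6: F0 acks idx 2 -> match: F0=2 F1=2; commitIndex=2
Op 7: F1 acks idx 2 -> match: F0=2 F1=2; commitIndex=2
Op 8: append 1 -> log_len=4
Op 9: F1 acks idx 2 -> match: F0=2 F1=2; commitIndex=2
Op 10: F1 acks idx 1 -> match: F0=2 F1=2; commitIndex=2
Op 11: F1 acks idx 2 -> match: F0=2 F1=2; commitIndex=2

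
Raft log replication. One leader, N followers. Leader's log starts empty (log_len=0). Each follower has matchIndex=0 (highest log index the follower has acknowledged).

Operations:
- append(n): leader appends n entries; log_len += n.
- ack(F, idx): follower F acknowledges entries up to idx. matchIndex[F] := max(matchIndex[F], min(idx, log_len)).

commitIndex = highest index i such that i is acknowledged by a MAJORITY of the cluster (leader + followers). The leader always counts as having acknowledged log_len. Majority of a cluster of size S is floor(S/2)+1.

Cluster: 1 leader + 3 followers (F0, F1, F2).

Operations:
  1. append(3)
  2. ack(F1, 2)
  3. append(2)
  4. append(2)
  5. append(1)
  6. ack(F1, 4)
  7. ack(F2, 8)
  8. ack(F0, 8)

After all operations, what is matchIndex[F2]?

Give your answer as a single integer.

Op 1: append 3 -> log_len=3
Op 2: F1 acks idx 2 -> match: F0=0 F1=2 F2=0; commitIndex=0
Op 3: append 2 -> log_len=5
Op 4: append 2 -> log_len=7
Op 5: append 1 -> log_len=8
Op 6: F1 acks idx 4 -> match: F0=0 F1=4 F2=0; commitIndex=0
Op 7: F2 acks idx 8 -> match: F0=0 F1=4 F2=8; commitIndex=4
Op 8: F0 acks idx 8 -> match: F0=8 F1=4 F2=8; commitIndex=8

Answer: 8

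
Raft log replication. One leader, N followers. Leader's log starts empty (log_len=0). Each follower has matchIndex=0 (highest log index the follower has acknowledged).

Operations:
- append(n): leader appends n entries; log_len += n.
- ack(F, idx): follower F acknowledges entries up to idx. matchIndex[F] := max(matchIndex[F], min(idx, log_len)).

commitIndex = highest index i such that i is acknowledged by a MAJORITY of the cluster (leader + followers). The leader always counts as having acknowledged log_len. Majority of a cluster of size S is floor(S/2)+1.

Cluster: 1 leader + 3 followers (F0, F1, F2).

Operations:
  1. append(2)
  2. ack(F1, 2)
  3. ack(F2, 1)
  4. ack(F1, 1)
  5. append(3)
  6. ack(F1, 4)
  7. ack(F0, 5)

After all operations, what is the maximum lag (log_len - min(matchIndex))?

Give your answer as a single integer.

Answer: 4

Derivation:
Op 1: append 2 -> log_len=2
Op 2: F1 acks idx 2 -> match: F0=0 F1=2 F2=0; commitIndex=0
Op 3: F2 acks idx 1 -> match: F0=0 F1=2 F2=1; commitIndex=1
Op 4: F1 acks idx 1 -> match: F0=0 F1=2 F2=1; commitIndex=1
Op 5: append 3 -> log_len=5
Op 6: F1 acks idx 4 -> match: F0=0 F1=4 F2=1; commitIndex=1
Op 7: F0 acks idx 5 -> match: F0=5 F1=4 F2=1; commitIndex=4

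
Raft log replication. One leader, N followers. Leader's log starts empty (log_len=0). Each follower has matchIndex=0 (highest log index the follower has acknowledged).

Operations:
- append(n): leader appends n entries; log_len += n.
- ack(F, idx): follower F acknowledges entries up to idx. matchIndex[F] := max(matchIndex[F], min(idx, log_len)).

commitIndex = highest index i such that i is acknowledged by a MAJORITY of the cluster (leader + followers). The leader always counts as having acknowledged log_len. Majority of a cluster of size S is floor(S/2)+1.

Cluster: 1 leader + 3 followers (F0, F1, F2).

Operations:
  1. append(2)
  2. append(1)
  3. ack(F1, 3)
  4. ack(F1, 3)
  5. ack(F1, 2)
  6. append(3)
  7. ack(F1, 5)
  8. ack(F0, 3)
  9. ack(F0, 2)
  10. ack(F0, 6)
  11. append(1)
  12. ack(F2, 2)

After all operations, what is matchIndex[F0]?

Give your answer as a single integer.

Answer: 6

Derivation:
Op 1: append 2 -> log_len=2
Op 2: append 1 -> log_len=3
Op 3: F1 acks idx 3 -> match: F0=0 F1=3 F2=0; commitIndex=0
Op 4: F1 acks idx 3 -> match: F0=0 F1=3 F2=0; commitIndex=0
Op 5: F1 acks idx 2 -> match: F0=0 F1=3 F2=0; commitIndex=0
Op 6: append 3 -> log_len=6
Op 7: F1 acks idx 5 -> match: F0=0 F1=5 F2=0; commitIndex=0
Op 8: F0 acks idx 3 -> match: F0=3 F1=5 F2=0; commitIndex=3
Op 9: F0 acks idx 2 -> match: F0=3 F1=5 F2=0; commitIndex=3
Op 10: F0 acks idx 6 -> match: F0=6 F1=5 F2=0; commitIndex=5
Op 11: append 1 -> log_len=7
Op 12: F2 acks idx 2 -> match: F0=6 F1=5 F2=2; commitIndex=5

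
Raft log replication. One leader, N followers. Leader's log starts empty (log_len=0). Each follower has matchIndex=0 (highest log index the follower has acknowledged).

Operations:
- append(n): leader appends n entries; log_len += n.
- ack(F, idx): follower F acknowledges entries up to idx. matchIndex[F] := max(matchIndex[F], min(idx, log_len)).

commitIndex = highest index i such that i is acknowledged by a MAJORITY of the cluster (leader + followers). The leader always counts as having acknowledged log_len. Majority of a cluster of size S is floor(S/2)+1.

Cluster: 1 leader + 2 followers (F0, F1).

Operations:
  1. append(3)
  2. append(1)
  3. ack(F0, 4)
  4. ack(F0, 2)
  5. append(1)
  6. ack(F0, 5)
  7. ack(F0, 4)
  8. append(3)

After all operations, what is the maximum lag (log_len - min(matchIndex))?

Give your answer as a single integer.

Answer: 8

Derivation:
Op 1: append 3 -> log_len=3
Op 2: append 1 -> log_len=4
Op 3: F0 acks idx 4 -> match: F0=4 F1=0; commitIndex=4
Op 4: F0 acks idx 2 -> match: F0=4 F1=0; commitIndex=4
Op 5: append 1 -> log_len=5
Op 6: F0 acks idx 5 -> match: F0=5 F1=0; commitIndex=5
Op 7: F0 acks idx 4 -> match: F0=5 F1=0; commitIndex=5
Op 8: append 3 -> log_len=8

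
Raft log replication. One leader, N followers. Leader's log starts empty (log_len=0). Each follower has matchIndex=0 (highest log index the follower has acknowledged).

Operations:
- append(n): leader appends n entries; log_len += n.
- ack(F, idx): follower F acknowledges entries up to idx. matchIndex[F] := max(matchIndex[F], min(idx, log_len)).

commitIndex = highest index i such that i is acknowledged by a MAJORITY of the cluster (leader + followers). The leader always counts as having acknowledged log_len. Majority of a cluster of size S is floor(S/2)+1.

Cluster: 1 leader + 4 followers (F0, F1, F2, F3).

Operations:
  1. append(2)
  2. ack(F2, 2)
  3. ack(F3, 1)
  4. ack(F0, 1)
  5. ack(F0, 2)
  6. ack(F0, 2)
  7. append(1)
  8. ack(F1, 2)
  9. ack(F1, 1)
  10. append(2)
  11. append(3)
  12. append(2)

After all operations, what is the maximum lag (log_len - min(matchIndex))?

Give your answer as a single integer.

Answer: 9

Derivation:
Op 1: append 2 -> log_len=2
Op 2: F2 acks idx 2 -> match: F0=0 F1=0 F2=2 F3=0; commitIndex=0
Op 3: F3 acks idx 1 -> match: F0=0 F1=0 F2=2 F3=1; commitIndex=1
Op 4: F0 acks idx 1 -> match: F0=1 F1=0 F2=2 F3=1; commitIndex=1
Op 5: F0 acks idx 2 -> match: F0=2 F1=0 F2=2 F3=1; commitIndex=2
Op 6: F0 acks idx 2 -> match: F0=2 F1=0 F2=2 F3=1; commitIndex=2
Op 7: append 1 -> log_len=3
Op 8: F1 acks idx 2 -> match: F0=2 F1=2 F2=2 F3=1; commitIndex=2
Op 9: F1 acks idx 1 -> match: F0=2 F1=2 F2=2 F3=1; commitIndex=2
Op 10: append 2 -> log_len=5
Op 11: append 3 -> log_len=8
Op 12: append 2 -> log_len=10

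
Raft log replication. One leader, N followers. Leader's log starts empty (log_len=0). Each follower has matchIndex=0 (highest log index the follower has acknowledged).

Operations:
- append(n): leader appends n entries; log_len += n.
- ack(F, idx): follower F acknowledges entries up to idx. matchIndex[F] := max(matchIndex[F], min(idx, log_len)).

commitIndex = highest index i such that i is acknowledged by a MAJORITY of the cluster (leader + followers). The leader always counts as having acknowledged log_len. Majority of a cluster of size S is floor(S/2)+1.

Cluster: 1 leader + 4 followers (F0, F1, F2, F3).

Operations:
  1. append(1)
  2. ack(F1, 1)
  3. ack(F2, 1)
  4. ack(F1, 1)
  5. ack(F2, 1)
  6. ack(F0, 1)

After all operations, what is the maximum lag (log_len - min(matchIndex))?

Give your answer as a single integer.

Answer: 1

Derivation:
Op 1: append 1 -> log_len=1
Op 2: F1 acks idx 1 -> match: F0=0 F1=1 F2=0 F3=0; commitIndex=0
Op 3: F2 acks idx 1 -> match: F0=0 F1=1 F2=1 F3=0; commitIndex=1
Op 4: F1 acks idx 1 -> match: F0=0 F1=1 F2=1 F3=0; commitIndex=1
Op 5: F2 acks idx 1 -> match: F0=0 F1=1 F2=1 F3=0; commitIndex=1
Op 6: F0 acks idx 1 -> match: F0=1 F1=1 F2=1 F3=0; commitIndex=1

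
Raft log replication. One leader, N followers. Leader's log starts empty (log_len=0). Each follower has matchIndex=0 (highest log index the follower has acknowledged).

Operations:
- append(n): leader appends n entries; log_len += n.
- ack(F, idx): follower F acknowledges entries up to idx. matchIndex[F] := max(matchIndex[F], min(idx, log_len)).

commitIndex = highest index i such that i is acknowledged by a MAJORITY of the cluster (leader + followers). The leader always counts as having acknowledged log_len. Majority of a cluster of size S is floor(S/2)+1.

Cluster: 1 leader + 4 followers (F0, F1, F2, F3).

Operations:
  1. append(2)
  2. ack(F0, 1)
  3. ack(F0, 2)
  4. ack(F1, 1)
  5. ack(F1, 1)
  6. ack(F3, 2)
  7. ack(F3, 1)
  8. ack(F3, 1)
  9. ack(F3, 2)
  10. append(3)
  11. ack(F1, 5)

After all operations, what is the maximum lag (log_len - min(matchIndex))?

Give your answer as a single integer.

Op 1: append 2 -> log_len=2
Op 2: F0 acks idx 1 -> match: F0=1 F1=0 F2=0 F3=0; commitIndex=0
Op 3: F0 acks idx 2 -> match: F0=2 F1=0 F2=0 F3=0; commitIndex=0
Op 4: F1 acks idx 1 -> match: F0=2 F1=1 F2=0 F3=0; commitIndex=1
Op 5: F1 acks idx 1 -> match: F0=2 F1=1 F2=0 F3=0; commitIndex=1
Op 6: F3 acks idx 2 -> match: F0=2 F1=1 F2=0 F3=2; commitIndex=2
Op 7: F3 acks idx 1 -> match: F0=2 F1=1 F2=0 F3=2; commitIndex=2
Op 8: F3 acks idx 1 -> match: F0=2 F1=1 F2=0 F3=2; commitIndex=2
Op 9: F3 acks idx 2 -> match: F0=2 F1=1 F2=0 F3=2; commitIndex=2
Op 10: append 3 -> log_len=5
Op 11: F1 acks idx 5 -> match: F0=2 F1=5 F2=0 F3=2; commitIndex=2

Answer: 5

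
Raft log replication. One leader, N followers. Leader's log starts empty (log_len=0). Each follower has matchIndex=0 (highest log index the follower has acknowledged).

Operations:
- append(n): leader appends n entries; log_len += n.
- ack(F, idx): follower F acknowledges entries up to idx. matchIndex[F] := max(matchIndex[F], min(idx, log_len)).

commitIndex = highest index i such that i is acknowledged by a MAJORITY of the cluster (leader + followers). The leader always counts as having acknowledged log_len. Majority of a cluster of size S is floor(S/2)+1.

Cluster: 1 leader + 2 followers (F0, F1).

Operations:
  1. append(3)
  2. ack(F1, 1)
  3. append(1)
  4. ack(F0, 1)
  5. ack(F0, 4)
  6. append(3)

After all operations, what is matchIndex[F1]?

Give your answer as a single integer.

Answer: 1

Derivation:
Op 1: append 3 -> log_len=3
Op 2: F1 acks idx 1 -> match: F0=0 F1=1; commitIndex=1
Op 3: append 1 -> log_len=4
Op 4: F0 acks idx 1 -> match: F0=1 F1=1; commitIndex=1
Op 5: F0 acks idx 4 -> match: F0=4 F1=1; commitIndex=4
Op 6: append 3 -> log_len=7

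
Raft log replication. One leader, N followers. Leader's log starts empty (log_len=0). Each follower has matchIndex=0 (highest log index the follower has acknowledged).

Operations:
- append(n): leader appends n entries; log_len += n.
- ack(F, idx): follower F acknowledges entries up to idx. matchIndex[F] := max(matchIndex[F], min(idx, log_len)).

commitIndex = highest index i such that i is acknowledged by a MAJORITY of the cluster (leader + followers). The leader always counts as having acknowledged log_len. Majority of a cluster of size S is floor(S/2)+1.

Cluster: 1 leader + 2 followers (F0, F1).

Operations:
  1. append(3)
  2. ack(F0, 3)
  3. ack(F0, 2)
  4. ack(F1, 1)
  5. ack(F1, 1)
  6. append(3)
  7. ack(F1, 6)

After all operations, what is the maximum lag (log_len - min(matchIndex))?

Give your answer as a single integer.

Op 1: append 3 -> log_len=3
Op 2: F0 acks idx 3 -> match: F0=3 F1=0; commitIndex=3
Op 3: F0 acks idx 2 -> match: F0=3 F1=0; commitIndex=3
Op 4: F1 acks idx 1 -> match: F0=3 F1=1; commitIndex=3
Op 5: F1 acks idx 1 -> match: F0=3 F1=1; commitIndex=3
Op 6: append 3 -> log_len=6
Op 7: F1 acks idx 6 -> match: F0=3 F1=6; commitIndex=6

Answer: 3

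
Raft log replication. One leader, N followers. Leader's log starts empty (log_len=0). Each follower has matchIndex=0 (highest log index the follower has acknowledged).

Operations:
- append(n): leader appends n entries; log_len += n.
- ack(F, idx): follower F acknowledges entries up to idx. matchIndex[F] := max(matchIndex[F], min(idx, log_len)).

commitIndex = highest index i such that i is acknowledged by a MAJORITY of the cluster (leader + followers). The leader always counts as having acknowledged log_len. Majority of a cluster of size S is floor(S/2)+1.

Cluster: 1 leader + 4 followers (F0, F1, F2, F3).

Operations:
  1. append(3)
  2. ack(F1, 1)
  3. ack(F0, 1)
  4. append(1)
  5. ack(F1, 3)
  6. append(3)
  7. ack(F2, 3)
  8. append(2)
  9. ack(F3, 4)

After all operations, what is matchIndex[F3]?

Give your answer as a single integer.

Answer: 4

Derivation:
Op 1: append 3 -> log_len=3
Op 2: F1 acks idx 1 -> match: F0=0 F1=1 F2=0 F3=0; commitIndex=0
Op 3: F0 acks idx 1 -> match: F0=1 F1=1 F2=0 F3=0; commitIndex=1
Op 4: append 1 -> log_len=4
Op 5: F1 acks idx 3 -> match: F0=1 F1=3 F2=0 F3=0; commitIndex=1
Op 6: append 3 -> log_len=7
Op 7: F2 acks idx 3 -> match: F0=1 F1=3 F2=3 F3=0; commitIndex=3
Op 8: append 2 -> log_len=9
Op 9: F3 acks idx 4 -> match: F0=1 F1=3 F2=3 F3=4; commitIndex=3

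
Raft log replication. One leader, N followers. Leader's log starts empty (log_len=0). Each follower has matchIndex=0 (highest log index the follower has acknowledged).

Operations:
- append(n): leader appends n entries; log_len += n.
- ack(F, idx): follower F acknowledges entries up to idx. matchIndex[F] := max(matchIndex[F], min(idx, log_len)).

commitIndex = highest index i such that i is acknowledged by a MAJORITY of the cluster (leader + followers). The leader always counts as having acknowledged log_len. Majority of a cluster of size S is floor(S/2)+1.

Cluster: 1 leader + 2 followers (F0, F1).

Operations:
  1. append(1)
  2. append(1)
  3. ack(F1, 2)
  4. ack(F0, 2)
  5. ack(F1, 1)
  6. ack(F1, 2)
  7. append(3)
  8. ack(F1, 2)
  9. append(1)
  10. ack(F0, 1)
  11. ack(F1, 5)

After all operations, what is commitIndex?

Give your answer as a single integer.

Op 1: append 1 -> log_len=1
Op 2: append 1 -> log_len=2
Op 3: F1 acks idx 2 -> match: F0=0 F1=2; commitIndex=2
Op 4: F0 acks idx 2 -> match: F0=2 F1=2; commitIndex=2
Op 5: F1 acks idx 1 -> match: F0=2 F1=2; commitIndex=2
Op 6: F1 acks idx 2 -> match: F0=2 F1=2; commitIndex=2
Op 7: append 3 -> log_len=5
Op 8: F1 acks idx 2 -> match: F0=2 F1=2; commitIndex=2
Op 9: append 1 -> log_len=6
Op 10: F0 acks idx 1 -> match: F0=2 F1=2; commitIndex=2
Op 11: F1 acks idx 5 -> match: F0=2 F1=5; commitIndex=5

Answer: 5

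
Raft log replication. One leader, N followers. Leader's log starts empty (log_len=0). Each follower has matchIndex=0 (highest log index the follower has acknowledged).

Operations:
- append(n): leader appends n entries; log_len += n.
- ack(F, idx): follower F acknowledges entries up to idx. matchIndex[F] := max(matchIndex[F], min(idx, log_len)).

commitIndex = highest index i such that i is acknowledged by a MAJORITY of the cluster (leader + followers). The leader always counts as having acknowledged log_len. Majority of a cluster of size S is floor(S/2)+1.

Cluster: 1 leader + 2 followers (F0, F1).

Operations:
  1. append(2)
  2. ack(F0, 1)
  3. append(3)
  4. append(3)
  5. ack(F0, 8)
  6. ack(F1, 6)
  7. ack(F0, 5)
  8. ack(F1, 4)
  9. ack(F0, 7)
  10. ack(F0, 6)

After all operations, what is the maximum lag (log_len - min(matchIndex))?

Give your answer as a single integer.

Answer: 2

Derivation:
Op 1: append 2 -> log_len=2
Op 2: F0 acks idx 1 -> match: F0=1 F1=0; commitIndex=1
Op 3: append 3 -> log_len=5
Op 4: append 3 -> log_len=8
Op 5: F0 acks idx 8 -> match: F0=8 F1=0; commitIndex=8
Op 6: F1 acks idx 6 -> match: F0=8 F1=6; commitIndex=8
Op 7: F0 acks idx 5 -> match: F0=8 F1=6; commitIndex=8
Op 8: F1 acks idx 4 -> match: F0=8 F1=6; commitIndex=8
Op 9: F0 acks idx 7 -> match: F0=8 F1=6; commitIndex=8
Op 10: F0 acks idx 6 -> match: F0=8 F1=6; commitIndex=8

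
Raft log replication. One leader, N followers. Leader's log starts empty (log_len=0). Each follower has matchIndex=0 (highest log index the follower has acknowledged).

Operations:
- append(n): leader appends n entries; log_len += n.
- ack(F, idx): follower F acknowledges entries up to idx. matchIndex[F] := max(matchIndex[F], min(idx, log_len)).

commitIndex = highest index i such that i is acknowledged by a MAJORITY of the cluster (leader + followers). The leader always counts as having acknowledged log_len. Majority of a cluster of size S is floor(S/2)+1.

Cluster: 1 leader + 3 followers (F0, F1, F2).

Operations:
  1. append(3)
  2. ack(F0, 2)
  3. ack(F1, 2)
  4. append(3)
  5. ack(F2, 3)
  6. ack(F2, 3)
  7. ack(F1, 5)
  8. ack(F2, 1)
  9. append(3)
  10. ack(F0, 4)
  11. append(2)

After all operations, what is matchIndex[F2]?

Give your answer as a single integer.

Op 1: append 3 -> log_len=3
Op 2: F0 acks idx 2 -> match: F0=2 F1=0 F2=0; commitIndex=0
Op 3: F1 acks idx 2 -> match: F0=2 F1=2 F2=0; commitIndex=2
Op 4: append 3 -> log_len=6
Op 5: F2 acks idx 3 -> match: F0=2 F1=2 F2=3; commitIndex=2
Op 6: F2 acks idx 3 -> match: F0=2 F1=2 F2=3; commitIndex=2
Op 7: F1 acks idx 5 -> match: F0=2 F1=5 F2=3; commitIndex=3
Op 8: F2 acks idx 1 -> match: F0=2 F1=5 F2=3; commitIndex=3
Op 9: append 3 -> log_len=9
Op 10: F0 acks idx 4 -> match: F0=4 F1=5 F2=3; commitIndex=4
Op 11: append 2 -> log_len=11

Answer: 3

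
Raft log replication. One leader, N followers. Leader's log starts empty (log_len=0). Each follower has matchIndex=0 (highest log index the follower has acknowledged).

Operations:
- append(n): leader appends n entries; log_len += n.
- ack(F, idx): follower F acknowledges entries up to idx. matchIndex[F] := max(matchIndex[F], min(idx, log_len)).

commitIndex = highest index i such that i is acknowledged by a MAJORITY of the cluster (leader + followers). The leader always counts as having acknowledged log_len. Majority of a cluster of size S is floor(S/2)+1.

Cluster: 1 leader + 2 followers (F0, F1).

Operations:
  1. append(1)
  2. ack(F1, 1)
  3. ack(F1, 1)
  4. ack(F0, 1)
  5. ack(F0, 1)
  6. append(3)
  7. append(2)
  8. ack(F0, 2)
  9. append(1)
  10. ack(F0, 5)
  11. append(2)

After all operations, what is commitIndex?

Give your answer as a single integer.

Op 1: append 1 -> log_len=1
Op 2: F1 acks idx 1 -> match: F0=0 F1=1; commitIndex=1
Op 3: F1 acks idx 1 -> match: F0=0 F1=1; commitIndex=1
Op 4: F0 acks idx 1 -> match: F0=1 F1=1; commitIndex=1
Op 5: F0 acks idx 1 -> match: F0=1 F1=1; commitIndex=1
Op 6: append 3 -> log_len=4
Op 7: append 2 -> log_len=6
Op 8: F0 acks idx 2 -> match: F0=2 F1=1; commitIndex=2
Op 9: append 1 -> log_len=7
Op 10: F0 acks idx 5 -> match: F0=5 F1=1; commitIndex=5
Op 11: append 2 -> log_len=9

Answer: 5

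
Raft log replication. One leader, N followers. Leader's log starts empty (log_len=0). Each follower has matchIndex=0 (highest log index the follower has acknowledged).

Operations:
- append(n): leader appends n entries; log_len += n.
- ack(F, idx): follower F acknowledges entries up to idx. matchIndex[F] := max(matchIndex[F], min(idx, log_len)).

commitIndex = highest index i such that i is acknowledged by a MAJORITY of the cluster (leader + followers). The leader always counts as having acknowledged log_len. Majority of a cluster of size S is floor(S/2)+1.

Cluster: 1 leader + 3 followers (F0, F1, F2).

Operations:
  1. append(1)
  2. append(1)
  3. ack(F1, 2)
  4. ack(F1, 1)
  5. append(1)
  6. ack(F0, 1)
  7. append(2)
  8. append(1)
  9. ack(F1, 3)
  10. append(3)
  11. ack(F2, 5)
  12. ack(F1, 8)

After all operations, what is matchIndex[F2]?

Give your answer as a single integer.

Op 1: append 1 -> log_len=1
Op 2: append 1 -> log_len=2
Op 3: F1 acks idx 2 -> match: F0=0 F1=2 F2=0; commitIndex=0
Op 4: F1 acks idx 1 -> match: F0=0 F1=2 F2=0; commitIndex=0
Op 5: append 1 -> log_len=3
Op 6: F0 acks idx 1 -> match: F0=1 F1=2 F2=0; commitIndex=1
Op 7: append 2 -> log_len=5
Op 8: append 1 -> log_len=6
Op 9: F1 acks idx 3 -> match: F0=1 F1=3 F2=0; commitIndex=1
Op 10: append 3 -> log_len=9
Op 11: F2 acks idx 5 -> match: F0=1 F1=3 F2=5; commitIndex=3
Op 12: F1 acks idx 8 -> match: F0=1 F1=8 F2=5; commitIndex=5

Answer: 5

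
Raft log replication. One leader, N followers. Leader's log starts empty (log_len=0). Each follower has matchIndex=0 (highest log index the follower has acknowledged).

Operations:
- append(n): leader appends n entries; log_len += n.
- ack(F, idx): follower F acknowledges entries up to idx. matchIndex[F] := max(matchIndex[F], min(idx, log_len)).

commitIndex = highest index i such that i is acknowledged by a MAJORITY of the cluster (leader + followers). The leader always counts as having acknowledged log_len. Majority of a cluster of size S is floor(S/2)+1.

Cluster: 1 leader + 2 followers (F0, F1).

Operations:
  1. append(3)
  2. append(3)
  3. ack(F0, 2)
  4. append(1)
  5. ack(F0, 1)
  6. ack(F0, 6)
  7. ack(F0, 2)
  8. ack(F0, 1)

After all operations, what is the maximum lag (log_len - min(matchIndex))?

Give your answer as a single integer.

Op 1: append 3 -> log_len=3
Op 2: append 3 -> log_len=6
Op 3: F0 acks idx 2 -> match: F0=2 F1=0; commitIndex=2
Op 4: append 1 -> log_len=7
Op 5: F0 acks idx 1 -> match: F0=2 F1=0; commitIndex=2
Op 6: F0 acks idx 6 -> match: F0=6 F1=0; commitIndex=6
Op 7: F0 acks idx 2 -> match: F0=6 F1=0; commitIndex=6
Op 8: F0 acks idx 1 -> match: F0=6 F1=0; commitIndex=6

Answer: 7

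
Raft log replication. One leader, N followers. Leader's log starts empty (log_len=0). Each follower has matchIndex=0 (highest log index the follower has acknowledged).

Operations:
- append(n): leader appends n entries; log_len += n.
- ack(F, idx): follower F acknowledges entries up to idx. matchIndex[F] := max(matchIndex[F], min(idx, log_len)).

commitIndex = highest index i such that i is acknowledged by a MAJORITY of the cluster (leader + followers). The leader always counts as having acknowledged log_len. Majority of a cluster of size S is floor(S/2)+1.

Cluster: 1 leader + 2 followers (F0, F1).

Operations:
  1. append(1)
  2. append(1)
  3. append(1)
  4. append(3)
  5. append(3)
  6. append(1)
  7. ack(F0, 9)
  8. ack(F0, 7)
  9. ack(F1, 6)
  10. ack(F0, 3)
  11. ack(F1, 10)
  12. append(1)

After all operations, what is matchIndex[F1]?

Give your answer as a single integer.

Answer: 10

Derivation:
Op 1: append 1 -> log_len=1
Op 2: append 1 -> log_len=2
Op 3: append 1 -> log_len=3
Op 4: append 3 -> log_len=6
Op 5: append 3 -> log_len=9
Op 6: append 1 -> log_len=10
Op 7: F0 acks idx 9 -> match: F0=9 F1=0; commitIndex=9
Op 8: F0 acks idx 7 -> match: F0=9 F1=0; commitIndex=9
Op 9: F1 acks idx 6 -> match: F0=9 F1=6; commitIndex=9
Op 10: F0 acks idx 3 -> match: F0=9 F1=6; commitIndex=9
Op 11: F1 acks idx 10 -> match: F0=9 F1=10; commitIndex=10
Op 12: append 1 -> log_len=11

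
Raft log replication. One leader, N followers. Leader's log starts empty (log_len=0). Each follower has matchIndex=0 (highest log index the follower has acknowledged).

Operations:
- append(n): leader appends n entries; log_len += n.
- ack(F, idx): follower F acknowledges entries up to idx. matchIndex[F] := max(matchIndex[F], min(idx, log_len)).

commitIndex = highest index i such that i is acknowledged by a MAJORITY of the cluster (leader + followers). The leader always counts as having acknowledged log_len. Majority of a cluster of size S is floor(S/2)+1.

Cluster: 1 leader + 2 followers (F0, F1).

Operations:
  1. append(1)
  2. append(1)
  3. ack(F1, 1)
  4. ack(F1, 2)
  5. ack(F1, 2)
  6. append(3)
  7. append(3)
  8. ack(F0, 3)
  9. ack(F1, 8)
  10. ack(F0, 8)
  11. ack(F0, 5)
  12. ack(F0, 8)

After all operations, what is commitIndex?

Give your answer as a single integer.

Op 1: append 1 -> log_len=1
Op 2: append 1 -> log_len=2
Op 3: F1 acks idx 1 -> match: F0=0 F1=1; commitIndex=1
Op 4: F1 acks idx 2 -> match: F0=0 F1=2; commitIndex=2
Op 5: F1 acks idx 2 -> match: F0=0 F1=2; commitIndex=2
Op 6: append 3 -> log_len=5
Op 7: append 3 -> log_len=8
Op 8: F0 acks idx 3 -> match: F0=3 F1=2; commitIndex=3
Op 9: F1 acks idx 8 -> match: F0=3 F1=8; commitIndex=8
Op 10: F0 acks idx 8 -> match: F0=8 F1=8; commitIndex=8
Op 11: F0 acks idx 5 -> match: F0=8 F1=8; commitIndex=8
Op 12: F0 acks idx 8 -> match: F0=8 F1=8; commitIndex=8

Answer: 8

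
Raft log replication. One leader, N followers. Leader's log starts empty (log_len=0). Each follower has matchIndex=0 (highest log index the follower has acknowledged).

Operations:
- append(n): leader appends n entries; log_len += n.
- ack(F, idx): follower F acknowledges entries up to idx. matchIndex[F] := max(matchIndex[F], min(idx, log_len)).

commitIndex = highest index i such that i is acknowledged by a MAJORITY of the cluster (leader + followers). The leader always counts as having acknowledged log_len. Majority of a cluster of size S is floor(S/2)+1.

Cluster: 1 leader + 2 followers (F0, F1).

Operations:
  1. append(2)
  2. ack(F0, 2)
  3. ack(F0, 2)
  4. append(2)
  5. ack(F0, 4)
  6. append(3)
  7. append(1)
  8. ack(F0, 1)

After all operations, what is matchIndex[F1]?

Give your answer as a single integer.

Op 1: append 2 -> log_len=2
Op 2: F0 acks idx 2 -> match: F0=2 F1=0; commitIndex=2
Op 3: F0 acks idx 2 -> match: F0=2 F1=0; commitIndex=2
Op 4: append 2 -> log_len=4
Op 5: F0 acks idx 4 -> match: F0=4 F1=0; commitIndex=4
Op 6: append 3 -> log_len=7
Op 7: append 1 -> log_len=8
Op 8: F0 acks idx 1 -> match: F0=4 F1=0; commitIndex=4

Answer: 0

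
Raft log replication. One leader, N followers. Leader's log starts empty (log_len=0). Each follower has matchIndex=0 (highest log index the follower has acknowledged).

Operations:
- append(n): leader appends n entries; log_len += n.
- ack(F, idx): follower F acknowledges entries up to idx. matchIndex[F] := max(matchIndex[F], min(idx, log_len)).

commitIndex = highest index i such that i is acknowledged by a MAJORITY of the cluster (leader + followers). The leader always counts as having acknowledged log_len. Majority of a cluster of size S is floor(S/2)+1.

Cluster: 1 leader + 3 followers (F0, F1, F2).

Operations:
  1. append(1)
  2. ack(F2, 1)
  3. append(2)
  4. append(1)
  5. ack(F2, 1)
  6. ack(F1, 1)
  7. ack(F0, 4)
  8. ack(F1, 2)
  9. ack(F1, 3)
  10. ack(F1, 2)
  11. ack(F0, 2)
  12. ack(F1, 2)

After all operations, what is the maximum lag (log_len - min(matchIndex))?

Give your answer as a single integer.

Op 1: append 1 -> log_len=1
Op 2: F2 acks idx 1 -> match: F0=0 F1=0 F2=1; commitIndex=0
Op 3: append 2 -> log_len=3
Op 4: append 1 -> log_len=4
Op 5: F2 acks idx 1 -> match: F0=0 F1=0 F2=1; commitIndex=0
Op 6: F1 acks idx 1 -> match: F0=0 F1=1 F2=1; commitIndex=1
Op 7: F0 acks idx 4 -> match: F0=4 F1=1 F2=1; commitIndex=1
Op 8: F1 acks idx 2 -> match: F0=4 F1=2 F2=1; commitIndex=2
Op 9: F1 acks idx 3 -> match: F0=4 F1=3 F2=1; commitIndex=3
Op 10: F1 acks idx 2 -> match: F0=4 F1=3 F2=1; commitIndex=3
Op 11: F0 acks idx 2 -> match: F0=4 F1=3 F2=1; commitIndex=3
Op 12: F1 acks idx 2 -> match: F0=4 F1=3 F2=1; commitIndex=3

Answer: 3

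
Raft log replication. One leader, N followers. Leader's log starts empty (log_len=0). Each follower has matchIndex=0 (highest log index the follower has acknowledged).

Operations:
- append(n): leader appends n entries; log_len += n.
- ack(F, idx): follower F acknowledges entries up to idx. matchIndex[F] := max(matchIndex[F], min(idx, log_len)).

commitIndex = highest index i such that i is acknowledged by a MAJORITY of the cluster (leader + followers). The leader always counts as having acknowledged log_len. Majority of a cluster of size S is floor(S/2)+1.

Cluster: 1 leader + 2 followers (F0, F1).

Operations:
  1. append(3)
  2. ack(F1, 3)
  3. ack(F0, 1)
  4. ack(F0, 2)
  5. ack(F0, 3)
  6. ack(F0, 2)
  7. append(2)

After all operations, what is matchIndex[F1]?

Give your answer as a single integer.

Answer: 3

Derivation:
Op 1: append 3 -> log_len=3
Op 2: F1 acks idx 3 -> match: F0=0 F1=3; commitIndex=3
Op 3: F0 acks idx 1 -> match: F0=1 F1=3; commitIndex=3
Op 4: F0 acks idx 2 -> match: F0=2 F1=3; commitIndex=3
Op 5: F0 acks idx 3 -> match: F0=3 F1=3; commitIndex=3
Op 6: F0 acks idx 2 -> match: F0=3 F1=3; commitIndex=3
Op 7: append 2 -> log_len=5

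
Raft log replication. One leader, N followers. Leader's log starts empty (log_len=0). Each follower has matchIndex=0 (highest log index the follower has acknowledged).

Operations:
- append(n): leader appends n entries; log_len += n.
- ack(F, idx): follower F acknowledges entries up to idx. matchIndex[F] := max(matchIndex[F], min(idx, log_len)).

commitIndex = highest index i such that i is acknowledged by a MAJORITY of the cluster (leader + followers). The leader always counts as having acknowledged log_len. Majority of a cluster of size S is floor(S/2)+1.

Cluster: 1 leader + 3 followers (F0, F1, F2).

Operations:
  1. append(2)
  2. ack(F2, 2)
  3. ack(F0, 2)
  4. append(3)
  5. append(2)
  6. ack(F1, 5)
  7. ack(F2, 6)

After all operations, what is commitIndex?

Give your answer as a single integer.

Answer: 5

Derivation:
Op 1: append 2 -> log_len=2
Op 2: F2 acks idx 2 -> match: F0=0 F1=0 F2=2; commitIndex=0
Op 3: F0 acks idx 2 -> match: F0=2 F1=0 F2=2; commitIndex=2
Op 4: append 3 -> log_len=5
Op 5: append 2 -> log_len=7
Op 6: F1 acks idx 5 -> match: F0=2 F1=5 F2=2; commitIndex=2
Op 7: F2 acks idx 6 -> match: F0=2 F1=5 F2=6; commitIndex=5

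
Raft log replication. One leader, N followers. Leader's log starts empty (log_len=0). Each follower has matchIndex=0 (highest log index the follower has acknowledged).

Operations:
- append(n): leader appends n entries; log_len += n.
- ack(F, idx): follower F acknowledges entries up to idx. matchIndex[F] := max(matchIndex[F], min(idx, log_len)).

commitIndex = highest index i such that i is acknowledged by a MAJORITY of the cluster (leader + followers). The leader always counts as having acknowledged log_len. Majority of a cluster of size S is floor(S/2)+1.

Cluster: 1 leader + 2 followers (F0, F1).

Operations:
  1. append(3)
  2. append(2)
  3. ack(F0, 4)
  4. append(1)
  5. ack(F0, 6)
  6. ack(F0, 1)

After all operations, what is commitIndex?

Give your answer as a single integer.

Answer: 6

Derivation:
Op 1: append 3 -> log_len=3
Op 2: append 2 -> log_len=5
Op 3: F0 acks idx 4 -> match: F0=4 F1=0; commitIndex=4
Op 4: append 1 -> log_len=6
Op 5: F0 acks idx 6 -> match: F0=6 F1=0; commitIndex=6
Op 6: F0 acks idx 1 -> match: F0=6 F1=0; commitIndex=6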